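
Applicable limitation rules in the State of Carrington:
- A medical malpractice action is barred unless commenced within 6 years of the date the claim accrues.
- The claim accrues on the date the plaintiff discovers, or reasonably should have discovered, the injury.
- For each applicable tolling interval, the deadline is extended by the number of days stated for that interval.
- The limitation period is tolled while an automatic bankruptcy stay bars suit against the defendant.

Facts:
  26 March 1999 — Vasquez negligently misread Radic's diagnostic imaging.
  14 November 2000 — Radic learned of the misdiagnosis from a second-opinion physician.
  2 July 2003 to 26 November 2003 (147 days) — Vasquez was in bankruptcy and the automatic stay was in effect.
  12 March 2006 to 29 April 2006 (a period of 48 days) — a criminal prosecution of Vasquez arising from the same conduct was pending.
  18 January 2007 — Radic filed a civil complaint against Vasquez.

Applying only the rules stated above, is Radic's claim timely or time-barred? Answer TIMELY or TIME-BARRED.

The claim did not accrue until Radic discovered the injury on 14 November 2000; the 26 March 1999 act date does not start the clock under the stated rule.
Adding the 6 years base period to 14 November 2000 gives a deadline of 14 November 2006, before any tolling.
Because the automatic bankruptcy stay ran from 2 July 2003 to 26 November 2003, the deadline is extended by 147 days to 10 April 2007.
No stated provision tolls the period for a criminal prosecution, so the interval from 12 March 2006 to 29 April 2006 has no effect on the deadline.
The 18 January 2007 filing precedes the 10 April 2007 deadline; the claim is timely.

TIMELY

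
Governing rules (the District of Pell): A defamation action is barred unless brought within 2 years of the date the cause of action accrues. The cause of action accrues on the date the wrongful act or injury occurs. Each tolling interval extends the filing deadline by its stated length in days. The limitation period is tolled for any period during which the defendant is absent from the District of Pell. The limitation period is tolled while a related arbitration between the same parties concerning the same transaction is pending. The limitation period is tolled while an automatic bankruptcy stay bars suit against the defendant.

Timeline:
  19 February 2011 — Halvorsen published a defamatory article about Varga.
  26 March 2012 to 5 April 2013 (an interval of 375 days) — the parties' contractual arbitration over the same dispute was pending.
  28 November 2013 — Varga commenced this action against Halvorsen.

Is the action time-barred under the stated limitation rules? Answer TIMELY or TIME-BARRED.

TIMELY

The cause of action accrued on 19 February 2011, the date of the act.
2 years from 19 February 2011 is 19 February 2013.
Because the pending related arbitration ran from 26 March 2012 to 5 April 2013, the deadline is extended by 375 days to 1 March 2014.
The 28 November 2013 filing precedes the 1 March 2014 deadline; the claim is timely.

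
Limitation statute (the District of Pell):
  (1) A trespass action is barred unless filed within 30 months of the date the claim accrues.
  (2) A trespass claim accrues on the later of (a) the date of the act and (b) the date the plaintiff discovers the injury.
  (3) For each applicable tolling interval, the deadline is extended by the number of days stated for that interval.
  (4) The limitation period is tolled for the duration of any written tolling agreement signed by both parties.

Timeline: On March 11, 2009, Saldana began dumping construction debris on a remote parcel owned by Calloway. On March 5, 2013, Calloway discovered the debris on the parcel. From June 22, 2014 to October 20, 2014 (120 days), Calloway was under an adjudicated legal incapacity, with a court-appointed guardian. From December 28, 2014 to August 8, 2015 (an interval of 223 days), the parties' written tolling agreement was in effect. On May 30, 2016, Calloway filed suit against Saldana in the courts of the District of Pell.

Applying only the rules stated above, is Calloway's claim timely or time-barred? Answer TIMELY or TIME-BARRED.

Because discovery on March 5, 2013 post-dates the March 11, 2009 act, accrual under the later-of rule falls on March 5, 2013.
The untolled deadline — 30 months after March 5, 2013 — is September 5, 2015.
The written tolling agreement from December 28, 2014 to August 8, 2015 tolled the period for 223 days, extending the deadline to April 15, 2016.
No stated provision tolls the period for the plaintiff's incapacity, so the interval from June 22, 2014 to October 20, 2014 has no effect on the deadline.
The May 30, 2016 filing falls after the April 15, 2016 deadline; the claim is time-barred.

TIME-BARRED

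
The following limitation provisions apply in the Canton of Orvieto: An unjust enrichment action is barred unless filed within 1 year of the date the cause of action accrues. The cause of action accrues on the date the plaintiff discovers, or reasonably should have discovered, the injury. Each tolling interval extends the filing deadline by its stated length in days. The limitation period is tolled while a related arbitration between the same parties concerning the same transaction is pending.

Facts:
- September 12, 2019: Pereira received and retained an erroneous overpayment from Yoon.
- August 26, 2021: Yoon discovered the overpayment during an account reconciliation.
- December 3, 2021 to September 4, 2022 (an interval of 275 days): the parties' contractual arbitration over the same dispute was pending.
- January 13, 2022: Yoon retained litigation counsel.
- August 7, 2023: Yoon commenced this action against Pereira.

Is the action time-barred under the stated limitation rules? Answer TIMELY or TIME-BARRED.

TIME-BARRED

Accrual is tied to discovery, so the period began on August 26, 2021 rather than on September 12, 2019 when the act occurred.
Adding the 1 year base period to August 26, 2021 gives a deadline of August 26, 2022, before any tolling.
The pending related arbitration from December 3, 2021 to September 4, 2022 tolled the period for 275 days, extending the deadline to May 28, 2023.
None of the other events listed affects the running of the period under the stated rules.
The August 7, 2023 filing falls after the May 28, 2023 deadline; the claim is time-barred.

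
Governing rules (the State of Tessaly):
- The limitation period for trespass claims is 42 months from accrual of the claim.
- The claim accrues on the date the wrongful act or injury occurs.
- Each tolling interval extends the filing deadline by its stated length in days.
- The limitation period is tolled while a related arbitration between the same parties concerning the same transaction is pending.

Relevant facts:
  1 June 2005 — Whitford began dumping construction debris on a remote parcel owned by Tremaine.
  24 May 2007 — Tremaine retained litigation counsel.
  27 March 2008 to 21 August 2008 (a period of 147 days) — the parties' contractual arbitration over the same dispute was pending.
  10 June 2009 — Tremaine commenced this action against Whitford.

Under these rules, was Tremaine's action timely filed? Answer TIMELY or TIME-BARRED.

TIME-BARRED

The claim accrued on 1 June 2005, when the wrongful act occurred.
Adding the 42 months base period to 1 June 2005 gives a deadline of 1 December 2008, before any tolling.
The pending related arbitration from 27 March 2008 to 21 August 2008 tolled the period for 147 days, extending the deadline to 27 April 2009.
None of the other events listed affects the running of the period under the stated rules.
The 10 June 2009 filing falls after the 27 April 2009 deadline; the claim is time-barred.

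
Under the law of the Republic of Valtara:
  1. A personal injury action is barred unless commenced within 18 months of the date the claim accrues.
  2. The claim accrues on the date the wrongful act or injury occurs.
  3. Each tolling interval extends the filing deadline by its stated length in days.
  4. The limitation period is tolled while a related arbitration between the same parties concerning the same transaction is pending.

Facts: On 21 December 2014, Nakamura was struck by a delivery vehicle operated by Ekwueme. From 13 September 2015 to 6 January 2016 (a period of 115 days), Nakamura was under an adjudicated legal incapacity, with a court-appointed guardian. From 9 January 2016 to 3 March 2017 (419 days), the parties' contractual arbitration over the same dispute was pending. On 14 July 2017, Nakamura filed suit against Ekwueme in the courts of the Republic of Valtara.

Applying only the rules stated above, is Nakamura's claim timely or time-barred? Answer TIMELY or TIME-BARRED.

TIMELY

The claim accrued on 21 December 2014, the date of the act.
The untolled deadline — 18 months after 21 December 2014 — is 21 June 2016.
The pending related arbitration from 9 January 2016 to 3 March 2017 tolled the period for 419 days, extending the deadline to 14 August 2017.
No stated provision tolls the period for the plaintiff's incapacity, so the interval from 13 September 2015 to 6 January 2016 has no effect on the deadline.
Filing on 14 July 2017 beat the 14 August 2017 deadline — the action is timely.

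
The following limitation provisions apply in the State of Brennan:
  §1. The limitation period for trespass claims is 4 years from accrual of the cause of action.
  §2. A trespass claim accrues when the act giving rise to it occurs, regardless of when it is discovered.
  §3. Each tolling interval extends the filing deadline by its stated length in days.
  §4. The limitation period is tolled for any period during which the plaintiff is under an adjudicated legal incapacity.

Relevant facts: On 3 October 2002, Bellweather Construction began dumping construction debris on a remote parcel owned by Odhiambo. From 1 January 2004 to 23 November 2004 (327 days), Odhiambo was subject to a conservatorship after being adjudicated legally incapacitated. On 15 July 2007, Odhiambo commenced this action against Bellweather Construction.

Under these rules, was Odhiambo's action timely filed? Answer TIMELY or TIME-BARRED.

TIMELY

The cause of action accrued on 3 October 2002, the date of the act.
Adding the 4 years base period to 3 October 2002 gives a deadline of 3 October 2006, before any tolling.
Because the plaintiff's legal incapacity ran from 1 January 2004 to 23 November 2004, the deadline is extended by 327 days to 26 August 2007.
The 15 July 2007 filing precedes the 26 August 2007 deadline; the claim is timely.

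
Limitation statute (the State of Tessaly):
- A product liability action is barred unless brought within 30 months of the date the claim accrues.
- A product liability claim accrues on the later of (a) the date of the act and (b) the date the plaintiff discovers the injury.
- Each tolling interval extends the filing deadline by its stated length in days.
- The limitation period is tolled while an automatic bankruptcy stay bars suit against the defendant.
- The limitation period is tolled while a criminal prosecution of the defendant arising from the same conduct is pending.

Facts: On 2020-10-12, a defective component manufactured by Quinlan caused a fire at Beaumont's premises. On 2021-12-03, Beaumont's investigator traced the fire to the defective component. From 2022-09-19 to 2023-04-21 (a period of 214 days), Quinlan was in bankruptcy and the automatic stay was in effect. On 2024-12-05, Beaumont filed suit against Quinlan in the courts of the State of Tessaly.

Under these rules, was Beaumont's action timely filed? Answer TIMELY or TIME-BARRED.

Taking the later of the act (2020-10-12) and discovery (2021-12-03), the claim accrued on 2021-12-03.
Adding the 30 months base period to 2021-12-03 gives a deadline of 2024-06-03, before any tolling.
The automatic bankruptcy stay from 2022-09-19 to 2023-04-21 tolled the period for 214 days, extending the deadline to 2025-01-03.
Beaumont filed on 2024-12-05, before the 2025-01-03 deadline, so the action is timely.

TIMELY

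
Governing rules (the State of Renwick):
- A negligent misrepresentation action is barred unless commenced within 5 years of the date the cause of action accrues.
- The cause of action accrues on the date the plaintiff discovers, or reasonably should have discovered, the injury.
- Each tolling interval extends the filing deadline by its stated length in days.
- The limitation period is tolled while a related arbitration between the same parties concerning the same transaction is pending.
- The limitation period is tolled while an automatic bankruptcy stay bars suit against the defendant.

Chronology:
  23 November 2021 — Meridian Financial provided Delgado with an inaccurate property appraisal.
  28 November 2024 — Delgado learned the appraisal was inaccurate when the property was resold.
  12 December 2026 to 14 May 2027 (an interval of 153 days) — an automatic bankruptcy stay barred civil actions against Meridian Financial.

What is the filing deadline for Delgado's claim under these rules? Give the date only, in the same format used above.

Under the discovery rule, the claim accrued on 28 November 2024, when Delgado discovered the injury — not on the 23 November 2021 date of the underlying act.
The untolled deadline — 5 years after 28 November 2024 — is 28 November 2029.
The automatic bankruptcy stay from 12 December 2026 to 14 May 2027 tolled the period for 153 days, extending the deadline to 30 April 2030.

30 April 2030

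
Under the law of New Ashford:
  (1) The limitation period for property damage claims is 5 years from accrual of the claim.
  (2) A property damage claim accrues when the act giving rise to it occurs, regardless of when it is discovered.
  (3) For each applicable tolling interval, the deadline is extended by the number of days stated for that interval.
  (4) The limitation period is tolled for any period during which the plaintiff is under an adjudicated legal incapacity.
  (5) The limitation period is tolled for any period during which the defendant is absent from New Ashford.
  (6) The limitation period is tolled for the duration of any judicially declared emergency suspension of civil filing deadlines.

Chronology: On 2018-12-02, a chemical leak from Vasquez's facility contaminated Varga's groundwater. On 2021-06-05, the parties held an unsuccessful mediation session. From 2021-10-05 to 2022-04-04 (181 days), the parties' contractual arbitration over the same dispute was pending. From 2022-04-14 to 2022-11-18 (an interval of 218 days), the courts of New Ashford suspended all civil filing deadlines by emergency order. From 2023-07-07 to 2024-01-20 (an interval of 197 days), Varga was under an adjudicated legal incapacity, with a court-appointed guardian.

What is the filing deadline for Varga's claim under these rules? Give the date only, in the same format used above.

The claim accrued on 2018-12-02, the date of the act.
The untolled deadline — 5 years after 2018-12-02 — is 2023-12-02.
The emergency suspension of filing deadlines from 2022-04-14 to 2022-11-18 tolled the period for 218 days, extending the deadline to 2024-07-07.
The period was tolled for 197 days by the plaintiff's legal incapacity (2023-07-07 to 2024-01-20), pushing the deadline to 2025-01-20.
The pending related arbitration from 2021-10-05 to 2022-04-04 does not toll the period, because no stated rule makes a pending arbitration a tolling event.
Nothing else in the chronology tolls or restarts the period.

2025-01-20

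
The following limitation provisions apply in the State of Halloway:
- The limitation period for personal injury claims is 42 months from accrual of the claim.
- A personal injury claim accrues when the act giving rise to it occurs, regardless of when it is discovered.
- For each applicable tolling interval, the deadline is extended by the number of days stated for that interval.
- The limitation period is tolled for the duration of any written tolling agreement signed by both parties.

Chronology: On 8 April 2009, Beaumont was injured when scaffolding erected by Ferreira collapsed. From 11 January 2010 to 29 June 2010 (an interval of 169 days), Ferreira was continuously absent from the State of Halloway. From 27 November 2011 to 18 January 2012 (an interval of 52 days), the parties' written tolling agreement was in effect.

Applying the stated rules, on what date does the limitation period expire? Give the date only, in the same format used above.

The limitation period began to run on 8 April 2009.
42 months from 8 April 2009 is 8 October 2012.
The period was tolled for 52 days by the written tolling agreement (27 November 2011 to 18 January 2012), pushing the deadline to 29 November 2012.
Although the defendant's absence ran from 11 January 2010 to 29 June 2010, the stated rules do not make that a tolling event, so it is disregarded.

29 November 2012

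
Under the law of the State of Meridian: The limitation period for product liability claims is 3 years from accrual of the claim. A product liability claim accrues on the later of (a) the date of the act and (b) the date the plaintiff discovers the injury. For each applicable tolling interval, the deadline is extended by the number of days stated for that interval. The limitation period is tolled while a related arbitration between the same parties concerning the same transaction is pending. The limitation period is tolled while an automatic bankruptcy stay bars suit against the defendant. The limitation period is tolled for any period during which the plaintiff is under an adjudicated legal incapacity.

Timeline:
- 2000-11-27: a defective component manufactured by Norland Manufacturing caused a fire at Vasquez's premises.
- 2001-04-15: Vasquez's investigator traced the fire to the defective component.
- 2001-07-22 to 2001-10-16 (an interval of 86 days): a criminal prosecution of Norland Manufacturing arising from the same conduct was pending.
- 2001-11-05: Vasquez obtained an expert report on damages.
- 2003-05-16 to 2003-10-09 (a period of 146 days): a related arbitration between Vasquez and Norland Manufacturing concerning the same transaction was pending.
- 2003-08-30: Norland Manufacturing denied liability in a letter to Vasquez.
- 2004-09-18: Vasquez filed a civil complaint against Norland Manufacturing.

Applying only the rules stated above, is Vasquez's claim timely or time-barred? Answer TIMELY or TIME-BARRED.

Taking the later of the act (2000-11-27) and discovery (2001-04-15), the claim accrued on 2001-04-15.
3 years from 2001-04-15 is 2004-04-15.
Because the pending related arbitration ran from 2003-05-16 to 2003-10-09, the deadline is extended by 146 days to 2004-09-08.
No stated provision tolls the period for a criminal prosecution, so the interval from 2001-07-22 to 2001-10-16 has no effect on the deadline.
The other events in the timeline have no effect on the limitation period under the stated rules.
The 2004-09-18 filing falls after the 2004-09-08 deadline; the claim is time-barred.

TIME-BARRED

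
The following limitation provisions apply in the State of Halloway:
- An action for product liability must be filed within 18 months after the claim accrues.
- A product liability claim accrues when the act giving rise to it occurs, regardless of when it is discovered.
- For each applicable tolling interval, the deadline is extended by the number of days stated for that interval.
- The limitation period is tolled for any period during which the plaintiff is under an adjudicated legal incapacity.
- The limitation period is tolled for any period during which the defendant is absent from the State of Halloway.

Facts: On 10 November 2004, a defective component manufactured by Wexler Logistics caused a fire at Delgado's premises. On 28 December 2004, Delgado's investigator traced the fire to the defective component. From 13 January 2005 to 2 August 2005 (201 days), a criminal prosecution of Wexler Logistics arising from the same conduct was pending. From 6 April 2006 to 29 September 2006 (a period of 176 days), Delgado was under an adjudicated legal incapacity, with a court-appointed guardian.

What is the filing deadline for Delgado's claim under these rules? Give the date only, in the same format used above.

Because the rule ties accrual to occurrence, the claim accrued on 10 November 2004, not on the 28 December 2004 discovery date.
18 months from 10 November 2004 is 10 May 2006.
The period was tolled for 176 days by the plaintiff's legal incapacity (6 April 2006 to 29 September 2006), pushing the deadline to 2 November 2006.
The pending criminal prosecution from 13 January 2005 to 2 August 2005 does not toll the period, because no stated rule makes a criminal prosecution a tolling event.

2 November 2006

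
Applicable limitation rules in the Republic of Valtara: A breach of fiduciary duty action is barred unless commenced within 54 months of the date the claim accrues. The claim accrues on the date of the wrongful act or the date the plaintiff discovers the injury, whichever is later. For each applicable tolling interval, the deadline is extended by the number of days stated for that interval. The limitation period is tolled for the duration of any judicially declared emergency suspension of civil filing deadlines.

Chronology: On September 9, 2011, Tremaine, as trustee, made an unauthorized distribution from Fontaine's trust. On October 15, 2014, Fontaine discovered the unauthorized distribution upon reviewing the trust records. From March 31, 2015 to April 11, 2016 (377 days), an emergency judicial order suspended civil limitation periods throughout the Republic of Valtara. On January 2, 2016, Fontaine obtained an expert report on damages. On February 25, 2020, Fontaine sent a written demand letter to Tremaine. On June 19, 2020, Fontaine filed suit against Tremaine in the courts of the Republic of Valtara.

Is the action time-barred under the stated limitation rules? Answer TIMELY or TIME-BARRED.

TIME-BARRED

Taking the later of the act (September 9, 2011) and discovery (October 15, 2014), the claim accrued on October 15, 2014.
The untolled deadline — 54 months after October 15, 2014 — is April 15, 2019.
The emergency suspension of filing deadlines from March 31, 2015 to April 11, 2016 tolled the period for 377 days, extending the deadline to April 26, 2020.
None of the other events listed affects the running of the period under the stated rules.
Filing on June 19, 2020 missed the April 26, 2020 deadline — the action is time-barred.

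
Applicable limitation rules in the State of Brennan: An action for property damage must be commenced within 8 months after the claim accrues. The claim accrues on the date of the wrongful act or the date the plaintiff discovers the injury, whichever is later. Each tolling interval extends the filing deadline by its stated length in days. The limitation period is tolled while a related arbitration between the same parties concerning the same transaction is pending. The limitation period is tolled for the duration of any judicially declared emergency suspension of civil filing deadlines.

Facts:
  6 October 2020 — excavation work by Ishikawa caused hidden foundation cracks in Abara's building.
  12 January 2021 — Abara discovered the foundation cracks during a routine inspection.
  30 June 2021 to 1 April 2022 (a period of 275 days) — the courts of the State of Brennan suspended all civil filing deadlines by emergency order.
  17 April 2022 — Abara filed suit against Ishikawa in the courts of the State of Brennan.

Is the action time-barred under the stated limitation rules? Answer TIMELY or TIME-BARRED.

Taking the later of the act (6 October 2020) and discovery (12 January 2021), the claim accrued on 12 January 2021.
8 months from 12 January 2021 is 12 September 2021.
The period was tolled for 275 days by the emergency suspension of filing deadlines (30 June 2021 to 1 April 2022), pushing the deadline to 14 June 2022.
The 17 April 2022 filing precedes the 14 June 2022 deadline; the claim is timely.

TIMELY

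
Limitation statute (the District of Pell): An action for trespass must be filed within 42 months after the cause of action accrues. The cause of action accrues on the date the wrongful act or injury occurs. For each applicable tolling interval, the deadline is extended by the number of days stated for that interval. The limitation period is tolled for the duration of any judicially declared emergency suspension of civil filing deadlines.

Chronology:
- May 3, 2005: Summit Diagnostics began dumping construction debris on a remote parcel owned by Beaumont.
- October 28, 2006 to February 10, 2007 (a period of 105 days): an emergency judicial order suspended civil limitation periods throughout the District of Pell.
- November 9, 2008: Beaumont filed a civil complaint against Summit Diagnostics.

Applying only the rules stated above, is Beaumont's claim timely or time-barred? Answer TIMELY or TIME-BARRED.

The cause of action accrued on May 3, 2005, the date of the act.
42 months from May 3, 2005 is November 3, 2008.
The period was tolled for 105 days by the emergency suspension of filing deadlines (October 28, 2006 to February 10, 2007), pushing the deadline to February 16, 2009.
The November 9, 2008 filing precedes the February 16, 2009 deadline; the claim is timely.

TIMELY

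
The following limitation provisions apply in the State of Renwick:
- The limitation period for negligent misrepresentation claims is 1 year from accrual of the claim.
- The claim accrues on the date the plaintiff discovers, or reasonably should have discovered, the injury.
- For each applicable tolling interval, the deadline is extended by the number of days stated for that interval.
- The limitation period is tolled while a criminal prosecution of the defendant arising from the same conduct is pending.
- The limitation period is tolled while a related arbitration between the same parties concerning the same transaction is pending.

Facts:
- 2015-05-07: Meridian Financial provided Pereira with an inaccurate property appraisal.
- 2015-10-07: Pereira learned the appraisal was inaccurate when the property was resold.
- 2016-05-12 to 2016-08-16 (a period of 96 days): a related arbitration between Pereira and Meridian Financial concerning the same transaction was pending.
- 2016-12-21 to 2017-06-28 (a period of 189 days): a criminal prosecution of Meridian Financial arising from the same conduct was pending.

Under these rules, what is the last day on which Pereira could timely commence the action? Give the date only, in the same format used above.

Under the discovery rule, the claim accrued on 2015-10-07, when Pereira discovered the injury — not on the 2015-05-07 date of the underlying act.
Adding the 1 year base period to 2015-10-07 gives a deadline of 2016-10-07, before any tolling.
The pending related arbitration from 2016-05-12 to 2016-08-16 tolled the period for 96 days, extending the deadline to 2017-01-11.
Because the pending criminal prosecution ran from 2016-12-21 to 2017-06-28, the deadline is extended by 189 days to 2017-07-19.

2017-07-19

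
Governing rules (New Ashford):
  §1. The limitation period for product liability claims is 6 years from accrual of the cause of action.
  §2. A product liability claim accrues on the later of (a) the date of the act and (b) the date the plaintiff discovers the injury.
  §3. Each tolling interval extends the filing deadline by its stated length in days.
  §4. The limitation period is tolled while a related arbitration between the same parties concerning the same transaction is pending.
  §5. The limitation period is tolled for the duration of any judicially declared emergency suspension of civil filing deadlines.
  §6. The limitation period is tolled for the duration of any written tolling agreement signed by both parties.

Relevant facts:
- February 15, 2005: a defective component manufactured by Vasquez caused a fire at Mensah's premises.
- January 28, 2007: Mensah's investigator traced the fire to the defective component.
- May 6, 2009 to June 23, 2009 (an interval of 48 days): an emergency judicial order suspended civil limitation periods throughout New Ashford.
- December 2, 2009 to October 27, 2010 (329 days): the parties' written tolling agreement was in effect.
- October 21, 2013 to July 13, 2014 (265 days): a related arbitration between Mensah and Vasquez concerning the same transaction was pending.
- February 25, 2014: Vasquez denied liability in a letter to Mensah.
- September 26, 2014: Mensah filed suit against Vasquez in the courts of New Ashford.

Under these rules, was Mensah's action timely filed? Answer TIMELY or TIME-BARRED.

The claim accrued on January 28, 2007 — the later of the February 15, 2005 act and the January 28, 2007 discovery.
The untolled deadline — 6 years after January 28, 2007 — is January 28, 2013.
The emergency suspension of filing deadlines from May 6, 2009 to June 23, 2009 tolled the period for 48 days, extending the deadline to March 17, 2013.
The period was tolled for 329 days by the written tolling agreement (December 2, 2009 to October 27, 2010), pushing the deadline to February 9, 2014.
Because the pending related arbitration ran from October 21, 2013 to July 13, 2014, the deadline is extended by 265 days to November 1, 2014.
None of the other events listed affects the running of the period under the stated rules.
Mensah filed on September 26, 2014, before the November 1, 2014 deadline, so the action is timely.

TIMELY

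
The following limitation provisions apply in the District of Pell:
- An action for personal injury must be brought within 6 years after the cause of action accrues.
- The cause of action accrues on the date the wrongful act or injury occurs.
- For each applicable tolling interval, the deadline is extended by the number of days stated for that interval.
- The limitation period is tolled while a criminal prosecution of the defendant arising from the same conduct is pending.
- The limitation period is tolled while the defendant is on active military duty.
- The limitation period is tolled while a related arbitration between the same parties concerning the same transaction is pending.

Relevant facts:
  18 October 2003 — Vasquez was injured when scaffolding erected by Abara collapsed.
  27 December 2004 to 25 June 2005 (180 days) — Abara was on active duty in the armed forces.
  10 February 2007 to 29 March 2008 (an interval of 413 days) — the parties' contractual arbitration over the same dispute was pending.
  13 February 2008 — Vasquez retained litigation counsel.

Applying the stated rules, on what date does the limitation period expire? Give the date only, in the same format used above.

3 June 2011

The limitation period began to run on 18 October 2003.
6 years from 18 October 2003 is 18 October 2009.
The defendant's active military service from 27 December 2004 to 25 June 2005 tolled the period for 180 days, extending the deadline to 16 April 2010.
The pending related arbitration from 10 February 2007 to 29 March 2008 tolled the period for 413 days, extending the deadline to 3 June 2011.
The other events in the timeline have no effect on the limitation period under the stated rules.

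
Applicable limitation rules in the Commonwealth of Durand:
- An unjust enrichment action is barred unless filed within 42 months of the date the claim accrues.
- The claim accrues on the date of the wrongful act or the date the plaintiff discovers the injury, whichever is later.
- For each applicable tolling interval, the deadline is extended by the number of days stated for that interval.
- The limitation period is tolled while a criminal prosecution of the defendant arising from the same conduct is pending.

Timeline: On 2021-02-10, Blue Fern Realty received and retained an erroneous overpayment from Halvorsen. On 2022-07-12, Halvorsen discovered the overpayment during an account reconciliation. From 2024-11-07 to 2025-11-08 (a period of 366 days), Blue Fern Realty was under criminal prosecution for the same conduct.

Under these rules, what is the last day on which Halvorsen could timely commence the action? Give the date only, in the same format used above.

2027-01-13

The claim accrued on 2022-07-12 — the later of the 2021-02-10 act and the 2022-07-12 discovery.
42 months from 2022-07-12 is 2026-01-12.
The pending criminal prosecution from 2024-11-07 to 2025-11-08 tolled the period for 366 days, extending the deadline to 2027-01-13.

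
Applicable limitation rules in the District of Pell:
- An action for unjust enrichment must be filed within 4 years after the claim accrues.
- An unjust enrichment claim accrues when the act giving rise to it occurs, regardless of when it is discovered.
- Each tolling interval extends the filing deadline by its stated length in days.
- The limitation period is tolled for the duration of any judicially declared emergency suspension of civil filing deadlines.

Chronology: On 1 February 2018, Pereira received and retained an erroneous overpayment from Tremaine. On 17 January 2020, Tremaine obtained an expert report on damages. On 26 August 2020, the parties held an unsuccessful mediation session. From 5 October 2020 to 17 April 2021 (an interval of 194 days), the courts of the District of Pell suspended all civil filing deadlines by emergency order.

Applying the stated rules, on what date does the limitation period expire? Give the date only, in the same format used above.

14 August 2022

The claim accrued on 1 February 2018, when the wrongful act occurred.
Adding the 4 years base period to 1 February 2018 gives a deadline of 1 February 2022, before any tolling.
Because the emergency suspension of filing deadlines ran from 5 October 2020 to 17 April 2021, the deadline is extended by 194 days to 14 August 2022.
None of the other events listed affects the running of the period under the stated rules.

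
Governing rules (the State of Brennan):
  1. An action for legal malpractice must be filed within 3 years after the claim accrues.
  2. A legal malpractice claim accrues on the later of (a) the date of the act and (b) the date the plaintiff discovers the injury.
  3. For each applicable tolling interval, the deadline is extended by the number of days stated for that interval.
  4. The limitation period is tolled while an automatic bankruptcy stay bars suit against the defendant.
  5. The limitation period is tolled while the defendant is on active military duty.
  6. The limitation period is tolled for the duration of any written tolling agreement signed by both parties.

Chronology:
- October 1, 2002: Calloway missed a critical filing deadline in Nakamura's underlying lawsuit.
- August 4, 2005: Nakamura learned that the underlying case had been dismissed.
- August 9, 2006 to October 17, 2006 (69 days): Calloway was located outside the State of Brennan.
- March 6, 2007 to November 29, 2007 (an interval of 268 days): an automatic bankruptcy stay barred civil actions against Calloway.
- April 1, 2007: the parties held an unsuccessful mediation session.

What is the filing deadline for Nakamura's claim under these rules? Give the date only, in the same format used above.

April 29, 2009

The claim accrued on August 4, 2005 — the later of the October 1, 2002 act and the August 4, 2005 discovery.
The untolled deadline — 3 years after August 4, 2005 — is August 4, 2008.
Because the automatic bankruptcy stay ran from March 6, 2007 to November 29, 2007, the deadline is extended by 268 days to April 29, 2009.
No stated provision tolls the period for the defendant's absence, so the interval from August 9, 2006 to October 17, 2006 has no effect on the deadline.
None of the other events listed affects the running of the period under the stated rules.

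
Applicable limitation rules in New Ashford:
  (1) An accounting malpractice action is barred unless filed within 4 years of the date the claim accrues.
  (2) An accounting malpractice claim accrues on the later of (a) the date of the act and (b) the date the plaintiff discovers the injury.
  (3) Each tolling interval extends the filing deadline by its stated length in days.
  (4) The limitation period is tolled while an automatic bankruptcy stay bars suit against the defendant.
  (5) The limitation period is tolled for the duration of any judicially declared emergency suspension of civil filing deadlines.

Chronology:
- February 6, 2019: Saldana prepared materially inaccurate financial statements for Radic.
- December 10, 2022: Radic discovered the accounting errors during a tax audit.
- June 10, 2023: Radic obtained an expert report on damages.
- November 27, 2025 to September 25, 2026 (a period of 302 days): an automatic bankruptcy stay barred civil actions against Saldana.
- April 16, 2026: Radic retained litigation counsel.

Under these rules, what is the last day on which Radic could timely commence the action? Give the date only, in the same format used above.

October 8, 2027

Taking the later of the act (February 6, 2019) and discovery (December 10, 2022), the claim accrued on December 10, 2022.
4 years from December 10, 2022 is December 10, 2026.
Because the automatic bankruptcy stay ran from November 27, 2025 to September 25, 2026, the deadline is extended by 302 days to October 8, 2027.
Nothing else in the chronology tolls or restarts the period.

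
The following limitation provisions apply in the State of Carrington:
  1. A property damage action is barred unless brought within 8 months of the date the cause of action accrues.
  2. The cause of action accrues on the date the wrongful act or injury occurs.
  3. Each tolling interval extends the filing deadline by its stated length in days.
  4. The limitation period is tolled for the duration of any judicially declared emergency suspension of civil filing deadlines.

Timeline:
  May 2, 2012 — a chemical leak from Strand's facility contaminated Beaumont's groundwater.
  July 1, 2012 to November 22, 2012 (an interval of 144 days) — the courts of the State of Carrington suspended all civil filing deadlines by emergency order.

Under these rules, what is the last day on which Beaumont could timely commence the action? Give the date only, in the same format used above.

May 26, 2013

The claim accrued on May 2, 2012, when the wrongful act occurred.
8 months from May 2, 2012 is January 2, 2013.
The emergency suspension of filing deadlines from July 1, 2012 to November 22, 2012 tolled the period for 144 days, extending the deadline to May 26, 2013.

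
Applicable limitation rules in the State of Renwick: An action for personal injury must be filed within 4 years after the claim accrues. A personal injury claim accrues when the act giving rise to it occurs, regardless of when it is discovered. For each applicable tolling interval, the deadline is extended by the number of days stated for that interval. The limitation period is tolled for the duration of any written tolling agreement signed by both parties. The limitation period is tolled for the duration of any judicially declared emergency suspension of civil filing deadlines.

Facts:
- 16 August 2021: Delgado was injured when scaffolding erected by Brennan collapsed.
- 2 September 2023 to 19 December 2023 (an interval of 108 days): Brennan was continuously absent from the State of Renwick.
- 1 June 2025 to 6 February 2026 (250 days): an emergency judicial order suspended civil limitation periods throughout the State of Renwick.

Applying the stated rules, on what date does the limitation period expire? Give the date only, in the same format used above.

23 April 2026

The limitation period began to run on 16 August 2021.
4 years from 16 August 2021 is 16 August 2025.
Because the emergency suspension of filing deadlines ran from 1 June 2025 to 6 February 2026, the deadline is extended by 250 days to 23 April 2026.
The defendant's absence from the jurisdiction from 2 September 2023 to 19 December 2023 does not toll the period, because no stated rule makes the defendant's absence a tolling event.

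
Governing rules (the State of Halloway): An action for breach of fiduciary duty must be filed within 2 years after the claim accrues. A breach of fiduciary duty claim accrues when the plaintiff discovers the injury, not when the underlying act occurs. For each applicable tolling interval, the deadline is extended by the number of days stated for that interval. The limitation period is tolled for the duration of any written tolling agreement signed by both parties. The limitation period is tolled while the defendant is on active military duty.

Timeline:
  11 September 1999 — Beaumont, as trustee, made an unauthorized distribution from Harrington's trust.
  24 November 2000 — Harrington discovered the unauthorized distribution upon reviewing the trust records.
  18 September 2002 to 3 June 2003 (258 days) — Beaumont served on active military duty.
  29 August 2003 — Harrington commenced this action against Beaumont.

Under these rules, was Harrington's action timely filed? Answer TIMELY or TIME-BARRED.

The claim did not accrue until Harrington discovered the injury on 24 November 2000; the 11 September 1999 act date does not start the clock under the stated rule.
2 years from 24 November 2000 is 24 November 2002.
The period was tolled for 258 days by the defendant's active military service (18 September 2002 to 3 June 2003), pushing the deadline to 9 August 2003.
Harrington filed on 29 August 2003, after the 9 August 2003 deadline, so the action is time-barred.

TIME-BARRED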